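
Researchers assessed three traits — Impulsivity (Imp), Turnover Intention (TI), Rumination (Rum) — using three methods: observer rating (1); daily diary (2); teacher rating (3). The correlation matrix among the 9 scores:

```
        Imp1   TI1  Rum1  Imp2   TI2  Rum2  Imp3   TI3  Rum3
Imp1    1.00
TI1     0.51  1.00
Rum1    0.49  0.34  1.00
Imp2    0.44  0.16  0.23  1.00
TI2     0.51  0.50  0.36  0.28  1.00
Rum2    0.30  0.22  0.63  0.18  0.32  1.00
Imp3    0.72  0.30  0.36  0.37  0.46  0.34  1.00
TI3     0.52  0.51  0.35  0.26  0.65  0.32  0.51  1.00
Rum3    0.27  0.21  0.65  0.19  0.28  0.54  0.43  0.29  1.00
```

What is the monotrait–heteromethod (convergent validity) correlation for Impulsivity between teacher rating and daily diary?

0.37

Same trait (Imp), different methods: r(Imp3, Imp2) = 0.37.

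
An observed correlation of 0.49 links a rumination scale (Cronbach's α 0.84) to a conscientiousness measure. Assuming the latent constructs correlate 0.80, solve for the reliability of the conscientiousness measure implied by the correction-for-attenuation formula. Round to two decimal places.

0.45

r_true = r_obs / √(r_xx · r_yy) ⇒ 0.80 = 0.49 / √(0.84 · r_yy).
√(0.84 · r_yy) = 0.49 / 0.80 = 0.6125; 0.84 · r_yy = 0.3752; r_yy = 0.3752 / 0.84 ≈ 0.45.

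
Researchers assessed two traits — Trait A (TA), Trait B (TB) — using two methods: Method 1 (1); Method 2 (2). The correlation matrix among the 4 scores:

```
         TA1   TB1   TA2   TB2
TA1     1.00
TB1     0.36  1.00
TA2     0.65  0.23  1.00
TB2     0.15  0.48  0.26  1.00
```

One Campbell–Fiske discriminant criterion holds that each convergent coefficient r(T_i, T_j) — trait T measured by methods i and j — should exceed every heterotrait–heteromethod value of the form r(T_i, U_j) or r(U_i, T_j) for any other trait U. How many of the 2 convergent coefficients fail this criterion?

0

Each convergent coefficient versus the relevant comparison correlations:
TA (methods 1·2): 0.65 vs {0.15, 0.23} → pass.
TB (methods 1·2): 0.48 vs {0.23, 0.15} → pass.
0 of 2 fail.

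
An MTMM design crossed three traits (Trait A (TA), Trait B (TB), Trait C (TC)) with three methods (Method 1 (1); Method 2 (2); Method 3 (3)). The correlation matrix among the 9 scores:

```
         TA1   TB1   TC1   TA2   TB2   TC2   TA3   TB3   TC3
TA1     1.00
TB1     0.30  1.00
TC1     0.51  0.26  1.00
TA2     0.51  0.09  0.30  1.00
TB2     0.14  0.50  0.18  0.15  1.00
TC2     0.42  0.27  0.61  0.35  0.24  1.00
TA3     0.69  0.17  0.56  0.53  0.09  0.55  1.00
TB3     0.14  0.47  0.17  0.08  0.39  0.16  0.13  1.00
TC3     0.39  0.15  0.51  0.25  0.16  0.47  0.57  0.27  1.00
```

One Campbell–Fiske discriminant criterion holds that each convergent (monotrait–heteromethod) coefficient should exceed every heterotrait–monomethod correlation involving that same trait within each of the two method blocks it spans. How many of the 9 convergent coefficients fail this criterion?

4

Checking each validity diagonal entry against its comparison values:
TA (methods 1·2): 0.51 vs {0.30, 0.15, 0.51, 0.35} → fail.
TA (methods 1·3): 0.69 vs {0.30, 0.13, 0.51, 0.57} → pass.
TA (methods 2·3): 0.53 vs {0.15, 0.13, 0.35, 0.57} → fail.
TB (methods 1·2): 0.50 vs {0.30, 0.15, 0.26, 0.24} → pass.
TB (methods 1·3): 0.47 vs {0.30, 0.13, 0.26, 0.27} → pass.
TB (methods 2·3): 0.39 vs {0.15, 0.13, 0.24, 0.27} → pass.
TC (methods 1·2): 0.61 vs {0.51, 0.35, 0.26, 0.24} → pass.
TC (methods 1·3): 0.51 vs {0.51, 0.57, 0.26, 0.27} → fail.
TC (methods 2·3): 0.47 vs {0.35, 0.57, 0.24, 0.27} → fail.
4 of 9 fail.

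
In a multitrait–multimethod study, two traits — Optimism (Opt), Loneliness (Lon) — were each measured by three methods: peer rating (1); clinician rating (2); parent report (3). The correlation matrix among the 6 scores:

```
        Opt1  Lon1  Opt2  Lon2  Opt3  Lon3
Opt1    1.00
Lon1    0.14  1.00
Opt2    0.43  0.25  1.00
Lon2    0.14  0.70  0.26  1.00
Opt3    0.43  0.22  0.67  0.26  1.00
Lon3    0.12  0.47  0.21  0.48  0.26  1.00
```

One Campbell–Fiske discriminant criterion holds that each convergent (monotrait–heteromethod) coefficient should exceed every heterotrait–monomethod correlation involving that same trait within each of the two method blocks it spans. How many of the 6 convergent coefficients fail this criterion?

Convergent coefficients and their comparison sets:
Opt (methods 1·2): 0.43 vs {0.14, 0.26} → pass.
Opt (methods 1·3): 0.43 vs {0.14, 0.26} → pass.
Opt (methods 2·3): 0.67 vs {0.26, 0.26} → pass.
Lon (methods 1·2): 0.70 vs {0.14, 0.26} → pass.
Lon (methods 1·3): 0.47 vs {0.14, 0.26} → pass.
Lon (methods 2·3): 0.48 vs {0.26, 0.26} → pass.
0 of 6 fail.

0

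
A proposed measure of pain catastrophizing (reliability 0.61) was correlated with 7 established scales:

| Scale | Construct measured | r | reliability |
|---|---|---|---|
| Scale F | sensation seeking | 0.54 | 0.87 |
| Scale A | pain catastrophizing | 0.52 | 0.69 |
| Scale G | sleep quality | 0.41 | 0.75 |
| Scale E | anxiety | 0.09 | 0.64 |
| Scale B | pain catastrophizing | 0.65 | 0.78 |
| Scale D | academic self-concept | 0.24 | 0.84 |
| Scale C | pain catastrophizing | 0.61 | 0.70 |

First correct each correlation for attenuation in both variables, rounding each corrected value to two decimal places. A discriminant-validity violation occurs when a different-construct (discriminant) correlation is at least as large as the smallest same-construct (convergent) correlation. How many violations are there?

0

Disattenuated r (r / √(r_scale · r_new)):
  Scale F (disc): 0.54 / √(0.87·0.61) = 0.74
  Scale A (conv): 0.52 / √(0.69·0.61) = 0.80
  Scale G (disc): 0.41 / √(0.75·0.61) = 0.61
  Scale E (disc): 0.09 / √(0.64·0.61) = 0.14
  Scale B (conv): 0.65 / √(0.78·0.61) = 0.94
  Scale D (disc): 0.24 / √(0.84·0.61) = 0.34
  Scale C (conv): 0.61 / √(0.70·0.61) = 0.93
Smallest convergent = 0.80. Discriminant values: 0.74, 0.61, 0.14, 0.34; count ≥ 0.80 → 0.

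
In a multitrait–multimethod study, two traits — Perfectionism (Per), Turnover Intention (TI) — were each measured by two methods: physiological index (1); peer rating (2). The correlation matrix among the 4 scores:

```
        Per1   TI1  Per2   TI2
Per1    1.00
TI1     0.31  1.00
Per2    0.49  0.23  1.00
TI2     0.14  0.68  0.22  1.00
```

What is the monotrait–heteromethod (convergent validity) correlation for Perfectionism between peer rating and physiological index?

Same trait (Per), different methods: r(Per2, Per1) = 0.49.

0.49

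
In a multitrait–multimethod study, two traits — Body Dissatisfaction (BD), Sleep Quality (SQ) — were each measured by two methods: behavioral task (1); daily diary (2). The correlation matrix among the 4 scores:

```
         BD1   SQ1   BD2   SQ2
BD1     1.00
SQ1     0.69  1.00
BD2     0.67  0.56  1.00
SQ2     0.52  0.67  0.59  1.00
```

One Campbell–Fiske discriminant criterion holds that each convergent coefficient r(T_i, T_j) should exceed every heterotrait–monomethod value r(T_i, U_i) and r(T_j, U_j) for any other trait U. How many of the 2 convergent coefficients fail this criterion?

2

Checking each validity diagonal entry against its comparison values:
BD (methods 1·2): 0.67 vs {0.69, 0.59} → fail.
SQ (methods 1·2): 0.67 vs {0.69, 0.59} → fail.
2 of 2 fail.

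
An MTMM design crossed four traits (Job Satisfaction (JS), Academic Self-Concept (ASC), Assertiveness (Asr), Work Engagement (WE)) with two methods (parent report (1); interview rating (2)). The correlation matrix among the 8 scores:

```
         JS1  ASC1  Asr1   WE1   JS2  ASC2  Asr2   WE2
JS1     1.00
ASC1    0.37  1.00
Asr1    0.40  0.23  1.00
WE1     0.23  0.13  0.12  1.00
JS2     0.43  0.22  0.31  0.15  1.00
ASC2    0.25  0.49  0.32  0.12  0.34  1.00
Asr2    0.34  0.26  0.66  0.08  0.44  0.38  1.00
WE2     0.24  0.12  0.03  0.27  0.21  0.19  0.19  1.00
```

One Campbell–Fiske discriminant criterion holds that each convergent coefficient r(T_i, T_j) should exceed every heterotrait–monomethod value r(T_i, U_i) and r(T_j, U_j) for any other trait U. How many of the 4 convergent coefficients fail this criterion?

Checking each validity diagonal entry against its comparison values:
JS (methods 1·2): 0.43 vs {0.37, 0.34, 0.40, 0.44, 0.23, 0.21} → fail.
ASC (methods 1·2): 0.49 vs {0.37, 0.34, 0.23, 0.38, 0.13, 0.19} → pass.
Asr (methods 1·2): 0.66 vs {0.40, 0.44, 0.23, 0.38, 0.12, 0.19} → pass.
WE (methods 1·2): 0.27 vs {0.23, 0.21, 0.13, 0.19, 0.12, 0.19} → pass.
1 of 4 fail.

1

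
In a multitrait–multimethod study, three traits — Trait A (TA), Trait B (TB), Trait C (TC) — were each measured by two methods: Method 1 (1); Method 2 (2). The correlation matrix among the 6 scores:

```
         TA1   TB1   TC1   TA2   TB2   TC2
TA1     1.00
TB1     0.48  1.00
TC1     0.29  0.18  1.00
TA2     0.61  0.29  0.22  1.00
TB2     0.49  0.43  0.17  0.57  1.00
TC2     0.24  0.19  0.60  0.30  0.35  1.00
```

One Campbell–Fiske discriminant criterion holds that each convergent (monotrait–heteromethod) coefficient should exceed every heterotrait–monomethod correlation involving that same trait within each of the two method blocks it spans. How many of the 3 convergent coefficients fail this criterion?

Convergent coefficients and their comparison sets:
TA (methods 1·2): 0.61 vs {0.48, 0.57, 0.29, 0.30} → pass.
TB (methods 1·2): 0.43 vs {0.48, 0.57, 0.18, 0.35} → fail.
TC (methods 1·2): 0.60 vs {0.29, 0.30, 0.18, 0.35} → pass.
1 of 3 fail.

1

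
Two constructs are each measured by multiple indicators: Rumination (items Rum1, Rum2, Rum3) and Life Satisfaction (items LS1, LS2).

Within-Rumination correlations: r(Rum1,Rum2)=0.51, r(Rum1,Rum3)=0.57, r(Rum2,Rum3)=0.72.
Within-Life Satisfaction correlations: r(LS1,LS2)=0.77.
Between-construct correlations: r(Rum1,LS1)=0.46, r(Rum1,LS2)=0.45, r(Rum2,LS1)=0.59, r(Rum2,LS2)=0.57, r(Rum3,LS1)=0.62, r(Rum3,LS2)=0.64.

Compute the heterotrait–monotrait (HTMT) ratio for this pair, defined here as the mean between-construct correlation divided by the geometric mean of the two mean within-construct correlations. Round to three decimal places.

Mean heterotrait r = 3.33/6 = 0.5550.
Mean within-Rum = 1.80/3 = 0.6000; mean within-LS = 0.77/1 = 0.7700.
Geometric mean = √(0.6000 × 0.7700) = 0.6797.
HTMT = 0.5550 / 0.6797 = 0.817.

0.817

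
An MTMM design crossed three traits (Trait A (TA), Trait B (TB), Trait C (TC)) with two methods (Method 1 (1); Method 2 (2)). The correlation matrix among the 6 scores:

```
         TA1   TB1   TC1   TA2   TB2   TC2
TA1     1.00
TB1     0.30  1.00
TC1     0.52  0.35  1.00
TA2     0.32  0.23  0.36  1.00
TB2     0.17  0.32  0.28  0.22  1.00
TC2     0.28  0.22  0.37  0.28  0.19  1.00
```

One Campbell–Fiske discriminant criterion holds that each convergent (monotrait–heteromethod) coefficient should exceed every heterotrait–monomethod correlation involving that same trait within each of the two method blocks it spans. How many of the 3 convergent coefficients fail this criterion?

Checking each validity diagonal entry against its comparison values:
TA (methods 1·2): 0.32 vs {0.30, 0.22, 0.52, 0.28} → fail.
TB (methods 1·2): 0.32 vs {0.30, 0.22, 0.35, 0.19} → fail.
TC (methods 1·2): 0.37 vs {0.52, 0.28, 0.35, 0.19} → fail.
3 of 3 fail.

3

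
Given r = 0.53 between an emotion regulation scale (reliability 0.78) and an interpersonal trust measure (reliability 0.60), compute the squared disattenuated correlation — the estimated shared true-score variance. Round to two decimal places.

Disattenuated r = 0.53 / √(0.78 × 0.60) = 0.53 / 0.6841 = 0.7747.
Shared true-score variance = 0.7747² = 0.6002 ≈ 0.60.

0.60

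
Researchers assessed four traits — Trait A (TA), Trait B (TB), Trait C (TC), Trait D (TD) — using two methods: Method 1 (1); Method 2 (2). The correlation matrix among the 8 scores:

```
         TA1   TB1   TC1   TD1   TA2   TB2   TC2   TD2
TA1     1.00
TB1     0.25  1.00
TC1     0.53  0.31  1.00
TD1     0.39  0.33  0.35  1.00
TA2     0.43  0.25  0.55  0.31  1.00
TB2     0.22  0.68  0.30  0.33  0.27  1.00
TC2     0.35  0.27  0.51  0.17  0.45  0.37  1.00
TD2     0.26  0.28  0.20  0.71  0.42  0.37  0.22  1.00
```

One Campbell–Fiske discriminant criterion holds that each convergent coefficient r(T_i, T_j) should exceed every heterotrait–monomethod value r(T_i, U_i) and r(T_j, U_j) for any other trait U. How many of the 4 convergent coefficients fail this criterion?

Convergent coefficients and their comparison sets:
TA (methods 1·2): 0.43 vs {0.25, 0.27, 0.53, 0.45, 0.39, 0.42} → fail.
TB (methods 1·2): 0.68 vs {0.25, 0.27, 0.31, 0.37, 0.33, 0.37} → pass.
TC (methods 1·2): 0.51 vs {0.53, 0.45, 0.31, 0.37, 0.35, 0.22} → fail.
TD (methods 1·2): 0.71 vs {0.39, 0.42, 0.33, 0.37, 0.35, 0.22} → pass.
2 of 4 fail.

2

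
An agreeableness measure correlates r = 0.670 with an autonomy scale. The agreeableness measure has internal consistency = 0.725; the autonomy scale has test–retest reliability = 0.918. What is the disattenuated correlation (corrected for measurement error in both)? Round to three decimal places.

r_true = r_obs / √(r_xx · r_yy) = 0.670 / √(0.725 × 0.918) = 0.670 / √0.665550 = 0.670 / 0.8158 ≈ 0.821.

0.821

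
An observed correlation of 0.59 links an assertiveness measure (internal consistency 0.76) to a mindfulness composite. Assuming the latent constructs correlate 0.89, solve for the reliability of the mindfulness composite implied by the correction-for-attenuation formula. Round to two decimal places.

0.58

r_true = r_obs / √(r_xx · r_yy) ⇒ 0.89 = 0.59 / √(0.76 · r_yy).
√(0.76 · r_yy) = 0.59 / 0.89 = 0.6629; 0.76 · r_yy = 0.4394; r_yy = 0.4394 / 0.76 ≈ 0.58.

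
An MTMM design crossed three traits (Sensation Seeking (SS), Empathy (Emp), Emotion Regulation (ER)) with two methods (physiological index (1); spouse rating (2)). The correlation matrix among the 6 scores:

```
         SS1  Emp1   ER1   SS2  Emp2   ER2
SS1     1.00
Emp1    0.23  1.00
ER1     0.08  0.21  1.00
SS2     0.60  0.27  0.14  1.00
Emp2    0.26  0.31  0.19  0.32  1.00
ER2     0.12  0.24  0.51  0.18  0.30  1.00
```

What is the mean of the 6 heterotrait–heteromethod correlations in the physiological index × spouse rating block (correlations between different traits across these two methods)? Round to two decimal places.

HTHM values (method 1 × method 2): 0.26, 0.12, 0.27, 0.24, 0.14, 0.19; mean = 1.22/6 = 0.20.

0.20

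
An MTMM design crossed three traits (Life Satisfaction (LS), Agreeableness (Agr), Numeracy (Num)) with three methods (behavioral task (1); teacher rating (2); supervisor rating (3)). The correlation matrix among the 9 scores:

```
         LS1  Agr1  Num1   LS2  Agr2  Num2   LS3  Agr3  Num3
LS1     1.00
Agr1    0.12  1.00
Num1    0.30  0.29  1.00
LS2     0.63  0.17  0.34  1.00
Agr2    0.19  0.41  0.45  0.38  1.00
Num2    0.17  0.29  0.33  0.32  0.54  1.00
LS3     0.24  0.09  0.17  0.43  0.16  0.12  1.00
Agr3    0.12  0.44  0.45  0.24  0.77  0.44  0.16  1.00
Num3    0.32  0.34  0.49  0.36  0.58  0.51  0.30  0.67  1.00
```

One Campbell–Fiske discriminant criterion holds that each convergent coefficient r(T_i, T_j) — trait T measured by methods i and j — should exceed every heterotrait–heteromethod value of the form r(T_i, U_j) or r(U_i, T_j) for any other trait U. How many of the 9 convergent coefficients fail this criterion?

Checking each validity diagonal entry against its comparison values:
LS (methods 1·2): 0.63 vs {0.19, 0.17, 0.17, 0.34} → pass.
LS (methods 1·3): 0.24 vs {0.12, 0.09, 0.32, 0.17} → fail.
LS (methods 2·3): 0.43 vs {0.24, 0.16, 0.36, 0.12} → pass.
Agr (methods 1·2): 0.41 vs {0.17, 0.19, 0.29, 0.45} → fail.
Agr (methods 1·3): 0.44 vs {0.09, 0.12, 0.34, 0.45} → fail.
Agr (methods 2·3): 0.77 vs {0.16, 0.24, 0.58, 0.44} → pass.
Num (methods 1·2): 0.33 vs {0.34, 0.17, 0.45, 0.29} → fail.
Num (methods 1·3): 0.49 vs {0.17, 0.32, 0.45, 0.34} → pass.
Num (methods 2·3): 0.51 vs {0.12, 0.36, 0.44, 0.58} → fail.
5 of 9 fail.

5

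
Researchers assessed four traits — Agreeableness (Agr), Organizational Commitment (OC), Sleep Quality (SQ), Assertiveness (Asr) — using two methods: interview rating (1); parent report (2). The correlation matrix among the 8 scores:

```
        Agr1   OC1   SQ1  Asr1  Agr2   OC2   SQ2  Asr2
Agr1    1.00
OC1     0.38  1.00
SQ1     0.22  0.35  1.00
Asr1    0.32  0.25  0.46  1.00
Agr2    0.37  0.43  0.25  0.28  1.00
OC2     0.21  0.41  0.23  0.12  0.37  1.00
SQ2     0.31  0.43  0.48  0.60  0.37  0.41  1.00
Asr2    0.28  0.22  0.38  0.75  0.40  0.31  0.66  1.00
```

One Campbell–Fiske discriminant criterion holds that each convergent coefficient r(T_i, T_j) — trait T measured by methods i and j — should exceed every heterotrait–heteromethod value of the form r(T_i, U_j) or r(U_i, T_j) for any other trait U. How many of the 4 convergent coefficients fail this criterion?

3

Convergent coefficients and their comparison sets:
Agr (methods 1·2): 0.37 vs {0.21, 0.43, 0.31, 0.25, 0.28, 0.28} → fail.
OC (methods 1·2): 0.41 vs {0.43, 0.21, 0.43, 0.23, 0.22, 0.12} → fail.
SQ (methods 1·2): 0.48 vs {0.25, 0.31, 0.23, 0.43, 0.38, 0.60} → fail.
Asr (methods 1·2): 0.75 vs {0.28, 0.28, 0.12, 0.22, 0.60, 0.38} → pass.
3 of 4 fail.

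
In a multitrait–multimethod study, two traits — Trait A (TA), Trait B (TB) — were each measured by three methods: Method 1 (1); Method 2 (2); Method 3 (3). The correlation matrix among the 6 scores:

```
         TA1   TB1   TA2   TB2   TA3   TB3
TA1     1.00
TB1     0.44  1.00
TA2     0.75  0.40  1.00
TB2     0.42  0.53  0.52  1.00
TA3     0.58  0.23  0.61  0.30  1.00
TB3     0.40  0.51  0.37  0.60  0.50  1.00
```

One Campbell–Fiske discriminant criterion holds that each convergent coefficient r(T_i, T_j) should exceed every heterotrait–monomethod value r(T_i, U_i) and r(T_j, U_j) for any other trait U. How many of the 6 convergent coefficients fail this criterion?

0

Checking each validity diagonal entry against its comparison values:
TA (methods 1·2): 0.75 vs {0.44, 0.52} → pass.
TA (methods 1·3): 0.58 vs {0.44, 0.50} → pass.
TA (methods 2·3): 0.61 vs {0.52, 0.50} → pass.
TB (methods 1·2): 0.53 vs {0.44, 0.52} → pass.
TB (methods 1·3): 0.51 vs {0.44, 0.50} → pass.
TB (methods 2·3): 0.60 vs {0.52, 0.50} → pass.
0 of 6 fail.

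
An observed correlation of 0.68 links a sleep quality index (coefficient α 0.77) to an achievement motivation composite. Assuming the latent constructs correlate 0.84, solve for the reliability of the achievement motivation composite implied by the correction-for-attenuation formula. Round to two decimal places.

0.85

r_true = r_obs / √(r_xx · r_yy) ⇒ 0.84 = 0.68 / √(0.77 · r_yy).
√(0.77 · r_yy) = 0.68 / 0.84 = 0.8095; 0.77 · r_yy = 0.6553; r_yy = 0.6553 / 0.77 ≈ 0.85.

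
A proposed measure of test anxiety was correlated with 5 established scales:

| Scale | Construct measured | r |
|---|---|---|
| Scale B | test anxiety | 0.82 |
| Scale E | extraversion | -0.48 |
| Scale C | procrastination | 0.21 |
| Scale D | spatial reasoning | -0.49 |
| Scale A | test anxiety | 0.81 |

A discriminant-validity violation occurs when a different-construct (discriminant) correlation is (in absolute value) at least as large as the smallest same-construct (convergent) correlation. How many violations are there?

Convergent (same construct = test anxiety): Scale B, Scale A.
Smallest convergent = 0.81. Discriminant |r|: 0.48, 0.21, 0.49; count ≥ 0.81 → 0.

0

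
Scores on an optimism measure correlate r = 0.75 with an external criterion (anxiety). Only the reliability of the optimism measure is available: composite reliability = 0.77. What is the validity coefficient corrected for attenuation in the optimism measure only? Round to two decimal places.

0.85

Single correction: r_c = r_obs / √r_xx = 0.75 / √0.77 = 0.75 / 0.8775 ≈ 0.85.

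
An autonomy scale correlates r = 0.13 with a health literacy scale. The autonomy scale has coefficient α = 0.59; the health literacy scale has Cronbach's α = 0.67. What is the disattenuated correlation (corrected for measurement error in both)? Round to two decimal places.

0.21

r_true = r_obs / √(r_xx · r_yy) = 0.13 / √(0.59 × 0.67) = 0.13 / √0.3953 = 0.13 / 0.6287 ≈ 0.21.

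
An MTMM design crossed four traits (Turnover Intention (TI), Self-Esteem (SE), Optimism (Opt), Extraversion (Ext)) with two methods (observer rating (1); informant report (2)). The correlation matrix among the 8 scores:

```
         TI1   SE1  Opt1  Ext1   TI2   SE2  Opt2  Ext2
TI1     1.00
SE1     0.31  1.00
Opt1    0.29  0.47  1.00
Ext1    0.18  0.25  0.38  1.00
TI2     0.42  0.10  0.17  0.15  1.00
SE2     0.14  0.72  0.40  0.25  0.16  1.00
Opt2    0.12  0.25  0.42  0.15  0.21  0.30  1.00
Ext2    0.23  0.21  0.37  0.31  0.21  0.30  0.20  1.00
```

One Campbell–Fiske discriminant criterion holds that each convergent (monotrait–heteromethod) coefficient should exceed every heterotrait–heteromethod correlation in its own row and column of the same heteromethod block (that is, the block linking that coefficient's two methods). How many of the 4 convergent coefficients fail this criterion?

1

Each convergent coefficient versus the relevant comparison correlations:
TI (methods 1·2): 0.42 vs {0.14, 0.10, 0.12, 0.17, 0.23, 0.15} → pass.
SE (methods 1·2): 0.72 vs {0.10, 0.14, 0.25, 0.40, 0.21, 0.25} → pass.
Opt (methods 1·2): 0.42 vs {0.17, 0.12, 0.40, 0.25, 0.37, 0.15} → pass.
Ext (methods 1·2): 0.31 vs {0.15, 0.23, 0.25, 0.21, 0.15, 0.37} → fail.
1 of 4 fail.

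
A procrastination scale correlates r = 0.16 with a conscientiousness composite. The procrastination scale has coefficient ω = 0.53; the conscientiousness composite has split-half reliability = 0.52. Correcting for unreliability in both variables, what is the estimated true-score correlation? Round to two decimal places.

r_true = r_obs / √(r_xx · r_yy) = 0.16 / √(0.53 × 0.52) = 0.16 / √0.2756 = 0.16 / 0.5250 ≈ 0.30.

0.30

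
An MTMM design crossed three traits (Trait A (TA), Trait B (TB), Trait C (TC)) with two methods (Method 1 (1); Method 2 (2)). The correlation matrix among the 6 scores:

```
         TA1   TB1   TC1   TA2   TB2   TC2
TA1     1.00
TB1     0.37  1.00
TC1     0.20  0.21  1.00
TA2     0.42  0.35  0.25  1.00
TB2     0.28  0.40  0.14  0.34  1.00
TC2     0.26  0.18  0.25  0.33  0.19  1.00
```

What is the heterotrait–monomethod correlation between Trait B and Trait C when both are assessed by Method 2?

Different traits, same method: r(TB2, TC2) = 0.19.

0.19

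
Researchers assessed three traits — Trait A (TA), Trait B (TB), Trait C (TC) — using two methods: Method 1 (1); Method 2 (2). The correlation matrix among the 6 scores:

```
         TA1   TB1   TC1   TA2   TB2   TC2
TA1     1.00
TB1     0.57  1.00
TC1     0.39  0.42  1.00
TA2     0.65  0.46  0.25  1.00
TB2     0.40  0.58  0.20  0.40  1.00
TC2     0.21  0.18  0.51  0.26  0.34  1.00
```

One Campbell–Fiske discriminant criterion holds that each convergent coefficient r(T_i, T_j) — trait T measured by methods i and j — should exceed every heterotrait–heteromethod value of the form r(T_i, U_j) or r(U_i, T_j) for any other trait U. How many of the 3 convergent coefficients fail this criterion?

Checking each validity diagonal entry against its comparison values:
TA (methods 1·2): 0.65 vs {0.40, 0.46, 0.21, 0.25} → pass.
TB (methods 1·2): 0.58 vs {0.46, 0.40, 0.18, 0.20} → pass.
TC (methods 1·2): 0.51 vs {0.25, 0.21, 0.20, 0.18} → pass.
0 of 3 fail.

0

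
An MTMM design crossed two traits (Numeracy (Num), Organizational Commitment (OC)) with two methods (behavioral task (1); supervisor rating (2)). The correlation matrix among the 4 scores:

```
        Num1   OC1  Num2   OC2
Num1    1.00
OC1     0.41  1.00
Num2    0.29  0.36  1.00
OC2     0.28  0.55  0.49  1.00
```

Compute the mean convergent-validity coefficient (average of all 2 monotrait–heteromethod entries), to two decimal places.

Convergent values: 0.29, 0.55; mean = 0.84/2 = 0.42.

0.42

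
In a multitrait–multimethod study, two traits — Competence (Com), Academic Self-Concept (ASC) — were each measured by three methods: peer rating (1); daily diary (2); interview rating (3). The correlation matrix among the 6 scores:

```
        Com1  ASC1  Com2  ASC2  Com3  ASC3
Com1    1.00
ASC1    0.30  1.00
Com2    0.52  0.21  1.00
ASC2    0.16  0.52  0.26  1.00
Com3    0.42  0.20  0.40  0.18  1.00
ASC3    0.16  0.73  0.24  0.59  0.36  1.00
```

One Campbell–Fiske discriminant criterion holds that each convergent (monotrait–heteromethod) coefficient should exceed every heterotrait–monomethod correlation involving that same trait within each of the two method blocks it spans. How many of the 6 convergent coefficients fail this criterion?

0

Convergent coefficients and their comparison sets:
Com (methods 1·2): 0.52 vs {0.30, 0.26} → pass.
Com (methods 1·3): 0.42 vs {0.30, 0.36} → pass.
Com (methods 2·3): 0.40 vs {0.26, 0.36} → pass.
ASC (methods 1·2): 0.52 vs {0.30, 0.26} → pass.
ASC (methods 1·3): 0.73 vs {0.30, 0.36} → pass.
ASC (methods 2·3): 0.59 vs {0.26, 0.36} → pass.
0 of 6 fail.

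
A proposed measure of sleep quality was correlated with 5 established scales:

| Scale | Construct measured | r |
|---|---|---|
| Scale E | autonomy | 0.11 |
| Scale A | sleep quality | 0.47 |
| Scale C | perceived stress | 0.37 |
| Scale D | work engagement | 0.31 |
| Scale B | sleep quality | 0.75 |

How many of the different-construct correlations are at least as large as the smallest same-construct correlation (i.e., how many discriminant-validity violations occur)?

0

Convergent (same construct = sleep quality): Scale A, Scale B.
Smallest convergent = 0.47. Discriminant values: 0.11, 0.37, 0.31; count ≥ 0.47 → 0.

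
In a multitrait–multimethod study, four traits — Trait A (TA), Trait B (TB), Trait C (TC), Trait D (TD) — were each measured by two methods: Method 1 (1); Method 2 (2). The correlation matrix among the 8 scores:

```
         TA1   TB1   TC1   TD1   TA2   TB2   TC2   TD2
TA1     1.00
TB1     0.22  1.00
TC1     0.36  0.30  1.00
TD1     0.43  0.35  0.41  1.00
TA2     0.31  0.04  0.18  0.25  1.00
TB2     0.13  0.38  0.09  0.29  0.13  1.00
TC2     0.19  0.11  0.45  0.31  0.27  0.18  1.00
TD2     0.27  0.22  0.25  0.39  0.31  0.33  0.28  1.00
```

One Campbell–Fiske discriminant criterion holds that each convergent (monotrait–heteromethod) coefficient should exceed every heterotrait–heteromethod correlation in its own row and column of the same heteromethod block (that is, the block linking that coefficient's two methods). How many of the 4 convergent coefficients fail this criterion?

Each convergent coefficient versus the relevant comparison correlations:
TA (methods 1·2): 0.31 vs {0.13, 0.04, 0.19, 0.18, 0.27, 0.25} → pass.
TB (methods 1·2): 0.38 vs {0.04, 0.13, 0.11, 0.09, 0.22, 0.29} → pass.
TC (methods 1·2): 0.45 vs {0.18, 0.19, 0.09, 0.11, 0.25, 0.31} → pass.
TD (methods 1·2): 0.39 vs {0.25, 0.27, 0.29, 0.22, 0.31, 0.25} → pass.
0 of 4 fail.

0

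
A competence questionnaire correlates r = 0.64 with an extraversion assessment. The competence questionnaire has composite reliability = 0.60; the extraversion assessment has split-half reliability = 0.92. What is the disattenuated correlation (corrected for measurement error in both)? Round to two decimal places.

r_true = r_obs / √(r_xx · r_yy) = 0.64 / √(0.60 × 0.92) = 0.64 / √0.5520 = 0.64 / 0.7430 ≈ 0.86.

0.86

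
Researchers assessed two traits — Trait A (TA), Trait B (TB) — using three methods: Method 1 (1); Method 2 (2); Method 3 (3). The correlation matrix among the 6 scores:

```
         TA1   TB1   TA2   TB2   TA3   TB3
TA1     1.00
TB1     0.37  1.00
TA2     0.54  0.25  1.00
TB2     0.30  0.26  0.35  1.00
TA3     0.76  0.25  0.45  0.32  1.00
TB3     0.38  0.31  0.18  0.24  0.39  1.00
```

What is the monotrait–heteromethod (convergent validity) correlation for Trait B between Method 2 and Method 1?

0.26

Same trait (TB), different methods: r(TB2, TB1) = 0.26.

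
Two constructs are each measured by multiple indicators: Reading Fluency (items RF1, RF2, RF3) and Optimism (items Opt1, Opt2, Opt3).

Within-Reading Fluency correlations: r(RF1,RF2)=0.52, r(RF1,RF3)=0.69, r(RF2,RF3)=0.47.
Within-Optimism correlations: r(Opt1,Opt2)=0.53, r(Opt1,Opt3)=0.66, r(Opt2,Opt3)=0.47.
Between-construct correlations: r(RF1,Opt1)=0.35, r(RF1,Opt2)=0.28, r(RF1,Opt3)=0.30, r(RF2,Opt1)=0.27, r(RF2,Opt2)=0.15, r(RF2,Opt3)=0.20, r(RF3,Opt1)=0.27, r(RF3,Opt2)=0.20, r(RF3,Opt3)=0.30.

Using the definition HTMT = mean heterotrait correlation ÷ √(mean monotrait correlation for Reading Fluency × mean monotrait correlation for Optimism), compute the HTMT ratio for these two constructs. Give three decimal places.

0.463

Mean heterotrait r = 2.32/9 = 0.2578.
Mean within-RF = 1.68/3 = 0.5600; mean within-Opt = 1.66/3 = 0.5533.
Geometric mean = √(0.5600 × 0.5533) = 0.5566.
HTMT = 0.2578 / 0.5566 = 0.463.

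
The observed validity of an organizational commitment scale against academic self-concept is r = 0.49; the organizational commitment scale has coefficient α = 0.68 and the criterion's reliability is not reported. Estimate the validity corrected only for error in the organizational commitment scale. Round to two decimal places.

0.59

Single correction: r_c = r_obs / √r_xx = 0.49 / √0.68 = 0.49 / 0.8246 ≈ 0.59.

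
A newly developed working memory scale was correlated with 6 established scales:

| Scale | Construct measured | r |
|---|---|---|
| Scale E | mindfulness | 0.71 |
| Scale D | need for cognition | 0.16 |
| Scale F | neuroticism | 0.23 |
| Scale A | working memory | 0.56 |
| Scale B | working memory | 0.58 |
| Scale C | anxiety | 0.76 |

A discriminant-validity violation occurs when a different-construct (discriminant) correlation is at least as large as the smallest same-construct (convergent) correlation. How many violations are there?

Convergent (same construct = working memory): Scale A, Scale B.
Smallest convergent = 0.56. Discriminant values: 0.71, 0.16, 0.23, 0.76; count ≥ 0.56 → 2.

2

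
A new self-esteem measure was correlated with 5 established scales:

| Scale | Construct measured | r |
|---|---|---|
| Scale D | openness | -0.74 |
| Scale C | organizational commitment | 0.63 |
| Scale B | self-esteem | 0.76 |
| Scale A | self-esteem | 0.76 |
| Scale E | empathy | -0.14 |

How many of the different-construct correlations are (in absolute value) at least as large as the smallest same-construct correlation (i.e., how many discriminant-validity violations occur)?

Convergent (same construct = self-esteem): Scale B, Scale A.
Smallest convergent = 0.76. Discriminant |r|: 0.74, 0.63, 0.14; count ≥ 0.76 → 0.

0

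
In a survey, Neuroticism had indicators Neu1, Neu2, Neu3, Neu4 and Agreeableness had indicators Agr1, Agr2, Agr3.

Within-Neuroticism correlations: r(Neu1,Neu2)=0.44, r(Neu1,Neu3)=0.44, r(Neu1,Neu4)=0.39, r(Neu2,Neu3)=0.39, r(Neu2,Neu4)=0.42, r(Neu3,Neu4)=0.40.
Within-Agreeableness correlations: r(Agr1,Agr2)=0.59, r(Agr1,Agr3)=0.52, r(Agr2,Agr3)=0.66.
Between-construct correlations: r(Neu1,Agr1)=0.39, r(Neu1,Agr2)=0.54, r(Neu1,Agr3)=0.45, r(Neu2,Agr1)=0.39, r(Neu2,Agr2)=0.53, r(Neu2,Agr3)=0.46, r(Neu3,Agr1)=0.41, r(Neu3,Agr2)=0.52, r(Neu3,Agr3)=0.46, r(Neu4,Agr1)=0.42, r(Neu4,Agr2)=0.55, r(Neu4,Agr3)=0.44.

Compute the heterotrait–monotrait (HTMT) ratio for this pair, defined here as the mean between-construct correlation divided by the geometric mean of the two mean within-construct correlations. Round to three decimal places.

0.938

Mean between = 5.56/12 = 0.4633.
Mean within-Neu = 2.48/6 = 0.4133; mean within-Agr = 1.77/3 = 0.5900.
Geometric mean = √(0.4133 × 0.5900) = 0.4938.
HTMT = 0.4633 / 0.4938 = 0.938.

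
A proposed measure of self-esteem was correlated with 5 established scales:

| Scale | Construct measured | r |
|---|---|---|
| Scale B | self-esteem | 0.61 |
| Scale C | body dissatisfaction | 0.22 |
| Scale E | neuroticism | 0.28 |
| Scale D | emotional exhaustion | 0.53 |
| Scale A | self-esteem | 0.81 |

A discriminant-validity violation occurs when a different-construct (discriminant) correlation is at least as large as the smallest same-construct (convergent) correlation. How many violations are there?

0

Convergent (same construct = self-esteem): Scale B, Scale A.
Smallest convergent = 0.61. Discriminant values: 0.22, 0.28, 0.53; count ≥ 0.61 → 0.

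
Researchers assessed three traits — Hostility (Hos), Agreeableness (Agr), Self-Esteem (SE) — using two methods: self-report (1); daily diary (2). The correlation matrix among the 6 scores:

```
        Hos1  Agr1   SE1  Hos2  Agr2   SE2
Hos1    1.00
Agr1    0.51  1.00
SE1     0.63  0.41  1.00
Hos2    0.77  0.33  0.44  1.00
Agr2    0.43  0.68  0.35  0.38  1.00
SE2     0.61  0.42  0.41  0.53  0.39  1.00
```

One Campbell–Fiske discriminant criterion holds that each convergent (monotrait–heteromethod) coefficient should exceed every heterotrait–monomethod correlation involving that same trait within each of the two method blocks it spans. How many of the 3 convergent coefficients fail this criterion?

1

Convergent coefficients and their comparison sets:
Hos (methods 1·2): 0.77 vs {0.51, 0.38, 0.63, 0.53} → pass.
Agr (methods 1·2): 0.68 vs {0.51, 0.38, 0.41, 0.39} → pass.
SE (methods 1·2): 0.41 vs {0.63, 0.53, 0.41, 0.39} → fail.
1 of 3 fail.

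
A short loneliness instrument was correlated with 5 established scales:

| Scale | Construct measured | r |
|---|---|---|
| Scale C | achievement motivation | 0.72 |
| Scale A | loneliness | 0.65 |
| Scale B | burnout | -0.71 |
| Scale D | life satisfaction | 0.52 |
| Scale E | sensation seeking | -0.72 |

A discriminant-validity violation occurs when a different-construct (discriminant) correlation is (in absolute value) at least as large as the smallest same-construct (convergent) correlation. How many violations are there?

Convergent (same construct = loneliness): Scale A.
Smallest convergent = 0.65. Discriminant |r|: 0.72, 0.71, 0.52, 0.72; count ≥ 0.65 → 3.

3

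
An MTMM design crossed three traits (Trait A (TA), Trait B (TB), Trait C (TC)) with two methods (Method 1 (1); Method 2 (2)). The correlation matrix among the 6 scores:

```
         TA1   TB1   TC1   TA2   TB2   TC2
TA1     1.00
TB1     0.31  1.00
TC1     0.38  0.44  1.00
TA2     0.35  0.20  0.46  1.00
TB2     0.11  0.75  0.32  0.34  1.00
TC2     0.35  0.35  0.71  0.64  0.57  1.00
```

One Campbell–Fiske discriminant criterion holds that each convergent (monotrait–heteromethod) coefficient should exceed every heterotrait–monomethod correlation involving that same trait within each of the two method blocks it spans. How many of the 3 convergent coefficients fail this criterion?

1

Checking each validity diagonal entry against its comparison values:
TA (methods 1·2): 0.35 vs {0.31, 0.34, 0.38, 0.64} → fail.
TB (methods 1·2): 0.75 vs {0.31, 0.34, 0.44, 0.57} → pass.
TC (methods 1·2): 0.71 vs {0.38, 0.64, 0.44, 0.57} → pass.
1 of 3 fail.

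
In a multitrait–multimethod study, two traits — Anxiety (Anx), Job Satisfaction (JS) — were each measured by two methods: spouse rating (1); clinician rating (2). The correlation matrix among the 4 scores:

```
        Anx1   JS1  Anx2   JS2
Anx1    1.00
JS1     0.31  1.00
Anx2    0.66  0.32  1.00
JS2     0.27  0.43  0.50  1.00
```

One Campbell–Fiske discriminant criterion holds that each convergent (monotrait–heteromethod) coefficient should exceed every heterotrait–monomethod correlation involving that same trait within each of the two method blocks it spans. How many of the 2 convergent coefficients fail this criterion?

Convergent coefficients and their comparison sets:
Anx (methods 1·2): 0.66 vs {0.31, 0.50} → pass.
JS (methods 1·2): 0.43 vs {0.31, 0.50} → fail.
1 of 2 fail.

1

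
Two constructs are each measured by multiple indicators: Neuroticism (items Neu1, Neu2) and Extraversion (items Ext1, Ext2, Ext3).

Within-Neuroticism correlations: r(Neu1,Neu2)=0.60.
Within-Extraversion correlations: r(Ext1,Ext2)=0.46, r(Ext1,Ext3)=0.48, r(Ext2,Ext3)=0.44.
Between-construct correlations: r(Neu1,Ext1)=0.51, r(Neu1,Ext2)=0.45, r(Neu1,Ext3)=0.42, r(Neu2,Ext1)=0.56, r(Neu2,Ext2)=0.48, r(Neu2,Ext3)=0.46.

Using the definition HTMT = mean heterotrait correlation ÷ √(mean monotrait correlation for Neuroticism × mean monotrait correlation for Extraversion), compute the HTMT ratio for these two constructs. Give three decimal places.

0.914

Between-construct mean = 2.88/6 = 0.4800.
Mean within-Neu = 0.60/1 = 0.6000; mean within-Ext = 1.38/3 = 0.4600.
Geometric mean = √(0.6000 × 0.4600) = 0.5254.
HTMT = 0.4800 / 0.5254 = 0.914.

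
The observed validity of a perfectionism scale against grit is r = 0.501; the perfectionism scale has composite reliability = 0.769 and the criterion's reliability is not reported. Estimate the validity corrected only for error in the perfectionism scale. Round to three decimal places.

0.571

Single correction: r_c = r_obs / √r_xx = 0.501 / √0.769 = 0.501 / 0.8769 ≈ 0.571.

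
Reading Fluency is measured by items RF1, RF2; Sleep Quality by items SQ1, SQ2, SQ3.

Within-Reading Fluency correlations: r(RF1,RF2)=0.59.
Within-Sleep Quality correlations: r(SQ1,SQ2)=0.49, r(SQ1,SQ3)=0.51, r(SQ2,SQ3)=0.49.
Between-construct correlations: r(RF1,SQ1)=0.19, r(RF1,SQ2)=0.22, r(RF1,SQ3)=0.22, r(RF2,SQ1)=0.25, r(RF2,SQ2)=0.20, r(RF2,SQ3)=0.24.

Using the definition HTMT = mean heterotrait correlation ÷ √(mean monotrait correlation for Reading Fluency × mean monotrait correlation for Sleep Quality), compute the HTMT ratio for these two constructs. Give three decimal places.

0.406

Mean heterotrait r = 1.32/6 = 0.2200.
Mean within-RF = 0.59/1 = 0.5900; mean within-SQ = 1.49/3 = 0.4967.
Geometric mean = √(0.5900 × 0.4967) = 0.5413.
HTMT = 0.2200 / 0.5413 = 0.406.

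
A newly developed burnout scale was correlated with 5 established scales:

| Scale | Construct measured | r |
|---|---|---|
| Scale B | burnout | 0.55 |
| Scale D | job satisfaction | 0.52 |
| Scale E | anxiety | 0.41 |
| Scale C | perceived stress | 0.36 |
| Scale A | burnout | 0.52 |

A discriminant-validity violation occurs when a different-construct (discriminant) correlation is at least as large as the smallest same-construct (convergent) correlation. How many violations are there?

1

Convergent (same construct = burnout): Scale B, Scale A.
Smallest convergent = 0.52. Discriminant values: 0.52, 0.41, 0.36; count ≥ 0.52 → 1.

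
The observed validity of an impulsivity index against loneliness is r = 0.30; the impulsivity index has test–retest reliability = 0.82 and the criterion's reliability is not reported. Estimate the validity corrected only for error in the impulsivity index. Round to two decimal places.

Single correction: r_c = r_obs / √r_xx = 0.30 / √0.82 = 0.30 / 0.9055 ≈ 0.33.

0.33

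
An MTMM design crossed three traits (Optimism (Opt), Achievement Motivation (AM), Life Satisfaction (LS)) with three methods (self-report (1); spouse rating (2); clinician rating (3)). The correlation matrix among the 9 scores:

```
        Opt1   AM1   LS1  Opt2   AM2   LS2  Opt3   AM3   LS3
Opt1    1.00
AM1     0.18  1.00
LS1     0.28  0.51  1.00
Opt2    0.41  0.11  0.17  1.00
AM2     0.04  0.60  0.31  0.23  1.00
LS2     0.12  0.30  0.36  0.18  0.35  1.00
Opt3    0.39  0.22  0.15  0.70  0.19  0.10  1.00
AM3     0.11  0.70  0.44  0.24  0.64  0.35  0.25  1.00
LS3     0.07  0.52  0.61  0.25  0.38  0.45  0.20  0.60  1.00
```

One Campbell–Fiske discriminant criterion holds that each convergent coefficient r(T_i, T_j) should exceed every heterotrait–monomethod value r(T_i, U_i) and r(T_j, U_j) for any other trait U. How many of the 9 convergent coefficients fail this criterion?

2

Checking each validity diagonal entry against its comparison values:
Opt (methods 1·2): 0.41 vs {0.18, 0.23, 0.28, 0.18} → pass.
Opt (methods 1·3): 0.39 vs {0.18, 0.25, 0.28, 0.20} → pass.
Opt (methods 2·3): 0.70 vs {0.23, 0.25, 0.18, 0.20} → pass.
AM (methods 1·2): 0.60 vs {0.18, 0.23, 0.51, 0.35} → pass.
AM (methods 1·3): 0.70 vs {0.18, 0.25, 0.51, 0.60} → pass.
AM (methods 2·3): 0.64 vs {0.23, 0.25, 0.35, 0.60} → pass.
LS (methods 1·2): 0.36 vs {0.28, 0.18, 0.51, 0.35} → fail.
LS (methods 1·3): 0.61 vs {0.28, 0.20, 0.51, 0.60} → pass.
LS (methods 2·3): 0.45 vs {0.18, 0.20, 0.35, 0.60} → fail.
2 of 9 fail.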